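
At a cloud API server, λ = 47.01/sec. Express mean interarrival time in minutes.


Mean interarrival time = 1/λ = 1/47.01 second = 0.02127 second
In minutes: 0.02127 × 0.0166667 = 0.0003545 min

Final: 0.0003545 min


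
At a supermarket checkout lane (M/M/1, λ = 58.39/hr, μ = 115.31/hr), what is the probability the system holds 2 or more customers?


ρ = 58.39/115.31 = 0.5064
P(N ≥ n) = ρ^n = 0.5064^2 = 0.256415

Final: 0.256415


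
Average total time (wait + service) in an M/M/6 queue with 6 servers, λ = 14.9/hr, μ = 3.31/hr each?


a = 4.5015; ρ = 0.7503; P₀ = 0.009122
Lq = P₀·a^c·ρ/(c!(1−ρ)²) = 1.26803
Wq = Lq/λ = 1.26803/14.9 = 0.08510 hr
W = Wq + 1/μ = 0.08510 + 0.30211 = 0.38722 hr

Final: 0.38722 hr


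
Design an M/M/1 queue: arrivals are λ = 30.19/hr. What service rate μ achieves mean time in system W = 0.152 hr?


W = 1/(μ−λ) ⇒ μ − λ = 1/W = 1/0.152 = 6.5789
μ = λ + 1/W = 30.19 + 6.5789 = 36.7689 per hr

Final: 36.7689 /hr


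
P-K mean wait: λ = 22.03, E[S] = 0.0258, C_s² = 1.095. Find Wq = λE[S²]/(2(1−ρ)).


ρ = λ·E[S] = 22.03·0.0258 = 0.5684
E[S²] = E[S]²(1+C_s²) = 0.0258²·(1+1.095) = 0.001395
Wq = λ·E[S²]/(2(1−ρ)) = 22.03·0.001395/(2·0.4316) = 0.03559 hr

Final: 0.03559 hr


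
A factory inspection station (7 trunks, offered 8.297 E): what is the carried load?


B(7,8.297) = 0.324664 (Erlang-B)
Carried load = a(1 − B) = 8.297·(1 − 0.324664) = 8.297·0.675336 = 5.6033 E

Final: 5.6033 Erlangs


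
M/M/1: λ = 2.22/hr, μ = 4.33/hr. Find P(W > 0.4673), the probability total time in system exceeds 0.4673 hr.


W ~ Exponential(μ−λ) for M/M/1.
μ − λ = 4.33 − 2.22 = 2.1100
P(W > t) = e^{−(μ−λ)t} = e^{−0.9860} = 0.373065

Final: 0.373065


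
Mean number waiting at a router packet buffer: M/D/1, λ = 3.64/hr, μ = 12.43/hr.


ρ = 3.64/12.43 = 0.2928
M/D/1: Lq = ρ²/(2(1−ρ)) = 0.08576/(2·0.7072) = 0.06063

Final: 0.06063


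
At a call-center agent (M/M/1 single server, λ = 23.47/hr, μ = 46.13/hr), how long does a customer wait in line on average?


ρ = 23.47/46.13 = 0.5088
Wq = ρ/(μ−λ) = 0.5088/(46.13 − 23.47) = 0.5088/22.66 = 0.02245 hr

Final: 0.02245 hr


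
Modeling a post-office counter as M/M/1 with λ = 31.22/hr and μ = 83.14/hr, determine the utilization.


ρ = λ/μ = 31.22/83.14 = 0.3755

Final: 0.3755


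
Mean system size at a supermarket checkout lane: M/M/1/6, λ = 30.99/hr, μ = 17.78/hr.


ρ = 30.99/17.78 = 1.7430
L = ρ[1 − (K+1)ρ^K + Kρ^(K+1)] / [(1−ρ)(1−ρ^(K+1))]
Numerator: 1.7430·(1 − 7·28.037476 + 6·48.868469) = 170.721232
Denominator: (-0.7430)·(-47.868469) = 35.564819
L = 170.721232/35.564819 = 4.8003

Final: 4.8003


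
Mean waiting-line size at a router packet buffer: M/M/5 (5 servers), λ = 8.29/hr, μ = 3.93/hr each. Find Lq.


a = λ/μ = 2.1094; ρ = a/5 = 0.4219
P₀ = 0.120112
Lq = P₀·a^c·ρ / (c!·(1−ρ)²) = 0.120112·41.76475·0.4219/(120·0.33422)
= 0.05277

Final: 0.05277


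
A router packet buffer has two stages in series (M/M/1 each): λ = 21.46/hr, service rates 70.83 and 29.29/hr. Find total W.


Each node sees arrival rate λ = 21.46/hr (tandem ⇒ throughput preserved).
W₁ = 1/(μ₁−λ) = 1/(70.83−21.46) = 0.02026 hr
W₂ = 1/(μ₂−λ) = 1/(29.29−21.46) = 0.12771 hr
W_total = W₁ + W₂ = 0.02026 + 0.12771 = 0.14797 hr

Final: 0.14797 hr


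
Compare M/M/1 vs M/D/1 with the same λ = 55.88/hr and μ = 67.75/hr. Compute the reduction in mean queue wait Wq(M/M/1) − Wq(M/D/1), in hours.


ρ = 55.88/67.75 = 0.8248
Wq(M/M/1) = ρ/(μ−λ) = 0.8248/11.87 = 0.06949 hr
Wq(M/D/1) = ρ/(2(μ−λ)) = 0.03474 hr
Savings = 0.06949 − 0.03474 = 0.03474 hr

Final: 0.03474 hr


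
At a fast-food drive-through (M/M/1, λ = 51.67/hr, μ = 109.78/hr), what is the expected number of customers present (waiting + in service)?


ρ = λ/μ = 51.67/109.78 = 0.4707
L = ρ/(1−ρ) = 0.4707/(1 − 0.4707) = 0.4707/0.5293 = 0.8892

Final: 0.8892


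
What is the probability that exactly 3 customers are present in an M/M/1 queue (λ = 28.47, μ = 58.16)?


ρ = 28.47/58.16 = 0.4895
P_n = (1−ρ)·ρ^n = (1 − 0.4895)·0.4895^3 = 0.5105·0.117298 = 0.059879

Final: 0.059879


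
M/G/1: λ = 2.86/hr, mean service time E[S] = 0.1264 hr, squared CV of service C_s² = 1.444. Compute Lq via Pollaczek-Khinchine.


ρ = λ·E[S] = 2.86·0.1264 = 0.3615
Lq = ρ²(1+C_s²)/(2(1−ρ)) = 0.1307·(1+1.444)/(2·0.6385)
= 0.1307·2.4440/1.2770 = 0.25011

Final: 0.25011


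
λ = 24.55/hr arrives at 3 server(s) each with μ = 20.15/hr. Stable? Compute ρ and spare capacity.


Total capacity cμ = 3·20.15 = 60.45/hr
ρ = λ/(cμ) = 24.55/60.45 = 0.4061
Stable ⇔ ρ < 1: YES
Spare capacity = cμ − λ = 60.45 − 24.55 = 35.90/hr

Final: ρ = 0.4061; stable; margin = 35.90/hr


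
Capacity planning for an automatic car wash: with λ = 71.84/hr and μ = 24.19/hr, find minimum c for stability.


Stability requires cμ > λ ⇔ c > λ/μ.
λ/μ = 71.84/24.19 = 2.9698
Minimum integer c = ⌊2.9698⌋ + 1 = 3
Check: 3·24.19 = 72.57 > 71.84, while 2·24.19 = 48.38 ≤ 71.84

Final: 3 servers


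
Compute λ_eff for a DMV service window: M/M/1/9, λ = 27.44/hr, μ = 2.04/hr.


ρ = 13.4510; P_K = (1−ρ)ρ^9/(1−ρ^10) = 0.925656
λ_eff = λ(1 − P_K) = 27.44·(1 − 0.925656) = 27.44·0.074344 = 2.0400 /hr

Final: 2.0400 /hr


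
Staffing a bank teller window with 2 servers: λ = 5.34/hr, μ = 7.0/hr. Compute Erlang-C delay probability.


a = λ/μ = 0.7629; ρ = a/2 = 0.3814
P₀ = 0.447777 (from M/M/c formula)
C(c,a) = [a^c/(c!(1−ρ))]·P₀ = [0.58195/(2·0.6186)]·0.447777
= 0.47040·0.447777 = 0.210634

Final: 0.210634


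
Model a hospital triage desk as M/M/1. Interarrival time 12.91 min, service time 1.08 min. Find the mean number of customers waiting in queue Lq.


λ = 60/12.91 = 4.6476 /hr
μ = 60/1.08 = 55.5556 /hr
ρ = λ/μ = 4.6476/55.5556 = 0.08366
Lq = ρ²/(1−ρ) = 0.006998/0.9163 = 0.007637

Final: 0.007637


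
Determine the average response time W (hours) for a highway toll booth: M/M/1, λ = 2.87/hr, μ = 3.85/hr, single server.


W = 1/(μ−λ) = 1/(3.85 − 2.87) = 1/0.9800 = 1.0204 hr

Final: 1.0204 hr


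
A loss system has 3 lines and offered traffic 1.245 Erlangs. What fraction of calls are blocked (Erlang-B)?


B(c,a) = (a^c/c!) / Σ_{k=0}^{c} a^k/k!
a^3/3! = 0.321630
Σ terms (k=0..3): 1.00000 + 1.24500 + 0.77501 + 0.32163 = 3.341643
B = 0.321630/3.341643 = 0.096249

Final: 0.096249


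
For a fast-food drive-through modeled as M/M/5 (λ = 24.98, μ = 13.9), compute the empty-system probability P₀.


a = λ/μ = 24.98/13.9 = 1.7971; ρ = a/c = 0.3594
Σ_{k=0}^{4} a^k/k! (terms k=0..4) = 1.00000 + 1.79712 + 1.61482 + 0.96735 + 0.43461 = 5.81390
Tail: a^5/(5!(1−ρ)) = 18.74512/(120·0.6406) = 0.24386
P₀ = 1/(5.81390 + 0.24386) = 1/6.05776 = 0.165078

Final: 0.165078


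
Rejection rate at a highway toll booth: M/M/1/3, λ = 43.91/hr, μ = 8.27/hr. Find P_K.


ρ = λ/μ = 43.91/8.27 = 5.3096
P_K = (1−ρ)ρ^K/(1−ρ^(K+1)) = (-4.3096·149.683449)/(1 − 794.752148)
= -645.068698/-793.752148 = 0.812683

Final: 0.812683


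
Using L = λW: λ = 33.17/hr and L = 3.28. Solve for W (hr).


W = L/λ = 3.28/33.17 = 0.09888 hr

Final: 0.09888 hr


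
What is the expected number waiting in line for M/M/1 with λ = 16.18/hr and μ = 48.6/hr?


ρ = 16.18/48.6 = 0.3329
Lq = ρ²/(1−ρ) = 0.1108/0.6671 = 0.1662

Final: 0.1662


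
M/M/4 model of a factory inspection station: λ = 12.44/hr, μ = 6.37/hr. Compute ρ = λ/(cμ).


ρ = λ/(cμ) = 12.44/(4·6.37) = 12.44/25.48 = 0.4882

Final: 0.4882


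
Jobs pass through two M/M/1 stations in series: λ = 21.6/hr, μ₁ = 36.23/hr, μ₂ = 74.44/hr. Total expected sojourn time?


Each node sees arrival rate λ = 21.6/hr (tandem ⇒ throughput preserved).
W₁ = 1/(μ₁−λ) = 1/(36.23−21.6) = 0.06835 hr
W₂ = 1/(μ₂−λ) = 1/(74.44−21.6) = 0.01893 hr
W_total = W₁ + W₂ = 0.06835 + 0.01893 = 0.08728 hr

Final: 0.08728 hr


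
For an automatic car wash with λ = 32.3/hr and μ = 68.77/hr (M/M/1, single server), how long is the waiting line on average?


ρ = 32.3/68.77 = 0.4697
Lq = ρ²/(1−ρ) = 0.2206/0.5303 = 0.4160

Final: 0.4160


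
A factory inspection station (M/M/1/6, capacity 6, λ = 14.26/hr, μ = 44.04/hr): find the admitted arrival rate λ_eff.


ρ = 0.3238; P_K = (1−ρ)ρ^6/(1−ρ^7) = 0.0007796
λ_eff = λ(1 − P_K) = 14.26·(1 − 0.0007796) = 14.26·0.999220 = 14.2489 /hr

Final: 14.2489 /hr


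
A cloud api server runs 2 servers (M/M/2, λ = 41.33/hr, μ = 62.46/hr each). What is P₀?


a = λ/μ = 41.33/62.46 = 0.6617; ρ = a/c = 0.3309
Σ_{k=0}^{1} a^k/k! (terms k=0..1) = 1.00000 + 0.66170 = 1.66170
Tail: a^2/(2!(1−ρ)) = 0.43785/(2·0.6691) = 0.32717
P₀ = 1/(1.66170 + 0.32717) = 1/1.98887 = 0.502797

Final: 0.502797


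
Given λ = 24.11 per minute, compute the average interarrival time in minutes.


Mean interarrival time = 1/λ = 1/24.11 minute = 0.04148 minute
In minutes: 0.04148 × 1 = 0.04148 min

Final: 0.04148 min


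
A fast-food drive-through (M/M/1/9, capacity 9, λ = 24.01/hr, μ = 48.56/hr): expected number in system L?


ρ = 24.01/48.56 = 0.4944
L = ρ[1 − (K+1)ρ^K + Kρ^(K+1)] / [(1−ρ)(1−ρ^(K+1))]
Numerator: 0.4944·(1 − 10·0.001766 + 9·0.0008732) = 0.489593
Denominator: (0.5056)·(0.999127) = 0.505119
L = 0.489593/0.505119 = 0.9693

Final: 0.9693


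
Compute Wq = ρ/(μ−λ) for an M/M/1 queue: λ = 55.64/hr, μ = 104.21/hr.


ρ = 55.64/104.21 = 0.5339
Wq = ρ/(μ−λ) = 0.5339/(104.21 − 55.64) = 0.5339/48.57 = 0.01099 hr

Final: 0.01099 hr


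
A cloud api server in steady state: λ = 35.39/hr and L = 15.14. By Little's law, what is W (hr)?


W = L/λ = 15.14/35.39 = 0.4278 hr

Final: 0.4278 hr


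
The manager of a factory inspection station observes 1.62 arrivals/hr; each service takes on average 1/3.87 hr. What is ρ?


ρ = λ/μ = 1.62/3.87 = 0.4186

Final: 0.4186


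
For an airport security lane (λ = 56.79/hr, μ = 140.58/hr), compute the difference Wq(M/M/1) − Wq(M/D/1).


ρ = 56.79/140.58 = 0.4040
Wq(M/M/1) = ρ/(μ−λ) = 0.4040/83.79 = 0.004821 hr
Wq(M/D/1) = ρ/(2(μ−λ)) = 0.002411 hr
Savings = 0.004821 − 0.002411 = 0.002411 hr

Final: 0.002411 hr


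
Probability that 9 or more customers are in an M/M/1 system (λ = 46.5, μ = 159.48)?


ρ = 46.5/159.48 = 0.2916
P(N ≥ n) = ρ^n = 0.2916^9 = 0.00001523

Final: 0.00001523


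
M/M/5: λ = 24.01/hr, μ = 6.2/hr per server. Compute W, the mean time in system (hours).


a = 3.8726; ρ = 0.7745; P₀ = 0.015721
Lq = P₀·a^c·ρ/(c!(1−ρ)²) = 1.73817
Wq = Lq/λ = 1.73817/24.01 = 0.07239 hr
W = Wq + 1/μ = 0.07239 + 0.16129 = 0.23368 hr

Final: 0.23368 hr


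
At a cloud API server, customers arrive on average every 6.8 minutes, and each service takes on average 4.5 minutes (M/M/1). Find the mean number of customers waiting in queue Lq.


λ = 60/6.8 = 8.8235 /hr
μ = 60/4.5 = 13.3333 /hr
ρ = λ/μ = 8.8235/13.3333 = 0.6618
Lq = ρ²/(1−ρ) = 0.4379/0.3382 = 1.2948

Final: 1.2948


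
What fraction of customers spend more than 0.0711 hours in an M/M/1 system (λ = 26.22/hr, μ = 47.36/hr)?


W ~ Exponential(μ−λ) for M/M/1.
μ − λ = 47.36 − 26.22 = 21.1400
P(W > t) = e^{−(μ−λ)t} = e^{−1.5031} = 0.222450

Final: 0.222450


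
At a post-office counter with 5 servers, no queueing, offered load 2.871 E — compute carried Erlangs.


B(5,2.871) = 0.099159 (Erlang-B)
Carried load = a(1 − B) = 2.871·(1 − 0.099159) = 2.871·0.900841 = 2.5863 E

Final: 2.5863 Erlangs


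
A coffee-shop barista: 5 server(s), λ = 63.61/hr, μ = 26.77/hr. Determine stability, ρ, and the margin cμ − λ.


Total capacity cμ = 5·26.77 = 133.85/hr
ρ = λ/(cμ) = 63.61/133.85 = 0.4752
Stable ⇔ ρ < 1: YES
Spare capacity = cμ − λ = 133.85 − 63.61 = 70.24/hr

Final: ρ = 0.4752; stable; margin = 70.24/hr


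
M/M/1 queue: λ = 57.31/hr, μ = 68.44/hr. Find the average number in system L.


ρ = λ/μ = 57.31/68.44 = 0.8374
L = ρ/(1−ρ) = 0.8374/(1 − 0.8374) = 0.8374/0.1626 = 5.1491

Final: 5.1491


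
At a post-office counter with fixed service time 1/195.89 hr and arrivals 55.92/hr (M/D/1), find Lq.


ρ = 55.92/195.89 = 0.2855
M/D/1: Lq = ρ²/(2(1−ρ)) = 0.08149/(2·0.7145) = 0.05702

Final: 0.05702


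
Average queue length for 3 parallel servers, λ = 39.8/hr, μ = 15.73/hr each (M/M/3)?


a = λ/μ = 2.5302; ρ = a/3 = 0.8434
P₀ = 0.041718
Lq = P₀·a^c·ρ / (c!·(1−ρ)²) = 0.041718·16.19806·0.8434/(6·0.02452)
= 3.87330

Final: 3.87330


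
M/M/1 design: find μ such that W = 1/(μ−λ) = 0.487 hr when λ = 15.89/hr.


W = 1/(μ−λ) ⇒ μ − λ = 1/W = 1/0.487 = 2.0534
μ = λ + 1/W = 15.89 + 2.0534 = 17.9434 per hr

Final: 17.9434 /hr


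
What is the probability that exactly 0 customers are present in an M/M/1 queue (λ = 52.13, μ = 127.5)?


ρ = 52.13/127.5 = 0.4089
P_n = (1−ρ)·ρ^n = (1 − 0.4089)·0.4089^0 = 0.5911·1.000000 = 0.591137

Final: 0.591137


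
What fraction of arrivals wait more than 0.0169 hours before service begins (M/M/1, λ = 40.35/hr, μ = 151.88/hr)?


ρ = 40.35/151.88 = 0.2657
P(Wq > t) = ρ·e^{−(μ−λ)t} = 0.2657·e^{−1.8849}
= 0.2657·0.151851 = 0.040342

Final: 0.040342


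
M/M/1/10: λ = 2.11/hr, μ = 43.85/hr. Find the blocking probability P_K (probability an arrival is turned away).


ρ = λ/μ = 2.11/43.85 = 0.04812
P_K = (1−ρ)ρ^K/(1−ρ^(K+1)) = (0.9519·6.655e-14)/(1 − 3.202e-15)
= 6.334e-14/1.000000 = 6.334e-14

Final: 6.334e-14


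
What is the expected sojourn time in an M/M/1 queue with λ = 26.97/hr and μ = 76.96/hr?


W = 1/(μ−λ) = 1/(76.96 − 26.97) = 1/49.99 = 0.02000 hr

Final: 0.02000 hr


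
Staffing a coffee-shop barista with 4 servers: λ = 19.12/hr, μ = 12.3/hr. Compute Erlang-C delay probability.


a = λ/μ = 1.5545; ρ = a/4 = 0.3886
P₀ = 0.208915 (from M/M/c formula)
C(c,a) = [a^c/(c!(1−ρ))]·P₀ = [5.83890/(24·0.6114)]·0.208915
= 0.39793·0.208915 = 0.083134

Final: 0.083134


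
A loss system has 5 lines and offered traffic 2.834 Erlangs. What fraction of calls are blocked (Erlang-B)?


B(c,a) = (a^c/c!) / Σ_{k=0}^{c} a^k/k!
a^5/5! = 1.523414
Σ terms (k=0..5): 1.00000 + 2.83400 + 4.01578 + 3.79357 + 2.68775 + 1.52341 = 15.854509
B = 1.523414/15.854509 = 0.096087

Final: 0.096087


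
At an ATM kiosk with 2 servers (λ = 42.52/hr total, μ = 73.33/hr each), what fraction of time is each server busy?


ρ = λ/(cμ) = 42.52/(2·73.33) = 42.52/146.66 = 0.2899

Final: 0.2899


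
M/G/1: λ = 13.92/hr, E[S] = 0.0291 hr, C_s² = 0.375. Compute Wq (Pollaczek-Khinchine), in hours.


ρ = λ·E[S] = 13.92·0.0291 = 0.4051
E[S²] = E[S]²(1+C_s²) = 0.0291²·(1+0.375) = 0.001164
Wq = λ·E[S²]/(2(1−ρ)) = 13.92·0.001164/(2·0.5949) = 0.01362 hr

Final: 0.01362 hr


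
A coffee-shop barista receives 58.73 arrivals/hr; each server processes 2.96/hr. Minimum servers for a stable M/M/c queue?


Stability requires cμ > λ ⇔ c > λ/μ.
λ/μ = 58.73/2.96 = 19.8412
Minimum integer c = ⌊19.8412⌋ + 1 = 20
Check: 20·2.96 = 59.20 > 58.73, while 19·2.96 = 56.24 ≤ 58.73

Final: 20 servers


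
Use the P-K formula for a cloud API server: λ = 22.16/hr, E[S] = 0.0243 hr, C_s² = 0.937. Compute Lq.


ρ = λ·E[S] = 22.16·0.0243 = 0.5385
Lq = ρ²(1+C_s²)/(2(1−ρ)) = 0.2900·(1+0.937)/(2·0.4615)
= 0.2900·1.9370/0.9230 = 0.60851

Final: 0.60851


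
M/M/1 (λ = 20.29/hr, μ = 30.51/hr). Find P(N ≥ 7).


ρ = 20.29/30.51 = 0.6650
P(N ≥ n) = ρ^n = 0.6650^7 = 0.057528

Final: 0.057528


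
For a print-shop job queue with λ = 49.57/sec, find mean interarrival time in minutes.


Mean interarrival time = 1/λ = 1/49.57 second = 0.02017 second
In minutes: 0.02017 × 0.0166667 = 0.0003362 min

Final: 0.0003362 min


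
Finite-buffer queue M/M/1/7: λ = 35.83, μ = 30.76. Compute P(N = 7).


ρ = λ/μ = 35.83/30.76 = 1.1648
P_K = (1−ρ)ρ^K/(1−ρ^(K+1)) = (-0.1648·2.909533)/(1 − 3.389096)
= -0.479562/-2.389096 = 0.200730

Final: 0.200730


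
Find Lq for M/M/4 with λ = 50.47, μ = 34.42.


a = λ/μ = 1.4663; ρ = a/4 = 0.3666
P₀ = 0.228790
Lq = P₀·a^c·ρ / (c!·(1−ρ)²) = 0.228790·4.62264·0.3666/(24·0.40123)
= 0.04026

Final: 0.04026


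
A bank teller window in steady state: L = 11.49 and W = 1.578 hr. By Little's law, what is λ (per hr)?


λ = L/W = 11.49/1.578 = 7.2814 /hr

Final: 7.2814 /hr


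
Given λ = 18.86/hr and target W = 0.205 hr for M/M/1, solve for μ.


W = 1/(μ−λ) ⇒ μ − λ = 1/W = 1/0.205 = 4.8780
μ = λ + 1/W = 18.86 + 4.8780 = 23.7380 per hr

Final: 23.7380 /hr


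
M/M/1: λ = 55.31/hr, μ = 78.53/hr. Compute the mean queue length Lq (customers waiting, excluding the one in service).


ρ = 55.31/78.53 = 0.7043
Lq = ρ²/(1−ρ) = 0.4961/0.2957 = 1.6777

Final: 1.6777


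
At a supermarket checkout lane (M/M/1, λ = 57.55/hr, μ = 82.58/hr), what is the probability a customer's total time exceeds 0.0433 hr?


W ~ Exponential(μ−λ) for M/M/1.
μ − λ = 82.58 − 57.55 = 25.0300
P(W > t) = e^{−(μ−λ)t} = e^{−1.0838} = 0.338308

Final: 0.338308


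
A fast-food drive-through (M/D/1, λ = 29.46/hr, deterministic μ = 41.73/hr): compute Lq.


ρ = 29.46/41.73 = 0.7060
M/D/1: Lq = ρ²/(2(1−ρ)) = 0.4984/(2·0.2940) = 0.84751

Final: 0.84751


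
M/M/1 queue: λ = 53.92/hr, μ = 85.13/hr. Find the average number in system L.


ρ = λ/μ = 53.92/85.13 = 0.6334
L = ρ/(1−ρ) = 0.6334/(1 − 0.6334) = 0.6334/0.3666 = 1.7277

Final: 1.7277


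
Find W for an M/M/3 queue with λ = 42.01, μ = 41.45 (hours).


a = 1.0135; ρ = 0.3378; P₀ = 0.358532
Lq = P₀·a^c·ρ/(c!(1−ρ)²) = 0.04793
Wq = Lq/λ = 0.04793/42.01 = 0.001141 hr
W = Wq + 1/μ = 0.001141 + 0.02413 = 0.02527 hr

Final: 0.02527 hr


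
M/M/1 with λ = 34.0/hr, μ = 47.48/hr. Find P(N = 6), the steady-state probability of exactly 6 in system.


ρ = 34.0/47.48 = 0.7161
P_n = (1−ρ)·ρ^n = (1 − 0.7161)·0.7161^6 = 0.2839·0.134837 = 0.038281

Final: 0.038281


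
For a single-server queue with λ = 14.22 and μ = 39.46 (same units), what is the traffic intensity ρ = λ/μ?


ρ = λ/μ = 14.22/39.46 = 0.3604

Final: 0.3604


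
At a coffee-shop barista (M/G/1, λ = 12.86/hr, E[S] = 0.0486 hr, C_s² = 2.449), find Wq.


ρ = λ·E[S] = 12.86·0.0486 = 0.6250
E[S²] = E[S]²(1+C_s²) = 0.0486²·(1+2.449) = 0.008146
Wq = λ·E[S²]/(2(1−ρ)) = 12.86·0.008146/(2·0.3750) = 0.13968 hr

Final: 0.13968 hr


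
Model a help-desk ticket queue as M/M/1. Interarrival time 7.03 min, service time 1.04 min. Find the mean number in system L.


λ = 60/7.03 = 8.5349 /hr
μ = 60/1.04 = 57.6923 /hr
ρ = λ/μ = 8.5349/57.6923 = 0.1479
L = ρ/(1−ρ) = 0.1479/0.8521 = 0.1736

Final: 0.1736


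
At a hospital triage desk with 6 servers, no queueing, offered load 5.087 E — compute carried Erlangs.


B(6,5.087) = 0.198378 (Erlang-B)
Carried load = a(1 − B) = 5.087·(1 − 0.198378) = 5.087·0.801622 = 4.0778 E

Final: 4.0778 Erlangs


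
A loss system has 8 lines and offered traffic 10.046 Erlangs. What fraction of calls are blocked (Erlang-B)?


B(c,a) = (a^c/c!) / Σ_{k=0}^{c} a^k/k!
a^8/8! = 2572.911613
Σ terms (k=0..8): 1.00000 + 10.04600 + 50.46106 + 168.97726 + 424.38640 + 852.67715 + 1427.66577 + 2048.90433 + 2572.91161 = 7557.029575
B = 2572.911613/7557.029575 = 0.340466

Final: 0.340466


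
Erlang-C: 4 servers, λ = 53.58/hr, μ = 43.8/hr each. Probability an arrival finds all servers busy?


a = λ/μ = 1.2233; ρ = a/4 = 0.3058
P₀ = 0.293168 (from M/M/c formula)
C(c,a) = [a^c/(c!(1−ρ))]·P₀ = [2.23931/(24·0.6942)]·0.293168
= 0.13441·0.293168 = 0.039405

Final: 0.039405


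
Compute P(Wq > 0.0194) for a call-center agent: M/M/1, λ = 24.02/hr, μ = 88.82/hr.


ρ = 24.02/88.82 = 0.2704
P(Wq > t) = ρ·e^{−(μ−λ)t} = 0.2704·e^{−1.2571}
= 0.2704·0.284472 = 0.076931

Final: 0.076931


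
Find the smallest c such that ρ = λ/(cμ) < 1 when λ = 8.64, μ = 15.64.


Stability requires cμ > λ ⇔ c > λ/μ.
λ/μ = 8.64/15.64 = 0.5524
Minimum integer c = ⌊0.5524⌋ + 1 = 1
Check: 1·15.64 = 15.64 > 8.64, while 0·15.64 = 0.00 ≤ 8.64

Final: 1 servers


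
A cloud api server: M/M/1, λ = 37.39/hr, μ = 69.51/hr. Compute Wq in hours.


ρ = 37.39/69.51 = 0.5379
Wq = ρ/(μ−λ) = 0.5379/(69.51 − 37.39) = 0.5379/32.12 = 0.01675 hr

Final: 0.01675 hr


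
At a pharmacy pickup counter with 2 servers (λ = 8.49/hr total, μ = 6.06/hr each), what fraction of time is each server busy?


ρ = λ/(cμ) = 8.49/(2·6.06) = 8.49/12.12 = 0.7005

Final: 0.7005


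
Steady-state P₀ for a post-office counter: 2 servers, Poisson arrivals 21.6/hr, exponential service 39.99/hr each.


a = λ/μ = 21.6/39.99 = 0.5401; ρ = a/c = 0.2701
Σ_{k=0}^{1} a^k/k! (terms k=0..1) = 1.00000 + 0.54014 = 1.54014
Tail: a^2/(2!(1−ρ)) = 0.29175/(2·0.7299) = 0.19984
P₀ = 1/(1.54014 + 0.19984) = 1/1.73998 = 0.574719

Final: 0.574719


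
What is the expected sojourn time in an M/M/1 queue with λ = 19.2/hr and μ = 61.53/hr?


W = 1/(μ−λ) = 1/(61.53 − 19.2) = 1/42.33 = 0.02362 hr

Final: 0.02362 hr


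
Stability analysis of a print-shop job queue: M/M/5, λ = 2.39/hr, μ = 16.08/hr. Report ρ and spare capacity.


Total capacity cμ = 5·16.08 = 80.40/hr
ρ = λ/(cμ) = 2.39/80.40 = 0.02973
Stable ⇔ ρ < 1: YES
Spare capacity = cμ − λ = 80.40 − 2.39 = 78.01/hr

Final: ρ = 0.02973; stable; margin = 78.01/hr


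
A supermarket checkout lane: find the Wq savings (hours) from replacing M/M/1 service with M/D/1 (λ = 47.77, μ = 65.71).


ρ = 47.77/65.71 = 0.7270
Wq(M/M/1) = ρ/(μ−λ) = 0.7270/17.94 = 0.04052 hr
Wq(M/D/1) = ρ/(2(μ−λ)) = 0.02026 hr
Savings = 0.04052 − 0.02026 = 0.02026 hr

Final: 0.02026 hr


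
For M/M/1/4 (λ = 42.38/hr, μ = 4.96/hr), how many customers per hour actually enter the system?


ρ = 8.5444; P_K = (1−ρ)ρ^4/(1−ρ^5) = 0.882983
λ_eff = λ(1 − P_K) = 42.38·(1 − 0.882983) = 42.38·0.117017 = 4.9592 /hr

Final: 4.9592 /hr


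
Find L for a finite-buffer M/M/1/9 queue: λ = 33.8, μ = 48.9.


ρ = 33.8/48.9 = 0.6912
L = ρ[1 − (K+1)ρ^K + Kρ^(K+1)] / [(1−ρ)(1−ρ^(K+1))]
Numerator: 0.6912·(1 − 10·0.036014 + 9·0.024893) = 0.597132
Denominator: (0.3088)·(0.975107) = 0.301107
L = 0.597132/0.301107 = 1.9831

Final: 1.9831


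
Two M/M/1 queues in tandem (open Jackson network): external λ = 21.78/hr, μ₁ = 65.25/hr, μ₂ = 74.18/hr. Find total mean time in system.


Each node sees arrival rate λ = 21.78/hr (tandem ⇒ throughput preserved).
W₁ = 1/(μ₁−λ) = 1/(65.25−21.78) = 0.02300 hr
W₂ = 1/(μ₂−λ) = 1/(74.18−21.78) = 0.01908 hr
W_total = W₁ + W₂ = 0.02300 + 0.01908 = 0.04209 hr

Final: 0.04209 hr


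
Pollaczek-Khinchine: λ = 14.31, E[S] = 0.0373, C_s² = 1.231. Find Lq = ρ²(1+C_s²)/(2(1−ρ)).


ρ = λ·E[S] = 14.31·0.0373 = 0.5338
Lq = ρ²(1+C_s²)/(2(1−ρ)) = 0.2849·(1+1.231)/(2·0.4662)
= 0.2849·2.2310/0.9325 = 0.68165

Final: 0.68165


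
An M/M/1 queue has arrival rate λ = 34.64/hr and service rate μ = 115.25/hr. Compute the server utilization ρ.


ρ = λ/μ = 34.64/115.25 = 0.3006

Final: 0.3006


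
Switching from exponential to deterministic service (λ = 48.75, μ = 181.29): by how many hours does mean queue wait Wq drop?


ρ = 48.75/181.29 = 0.2689
Wq(M/M/1) = ρ/(μ−λ) = 0.2689/132.54 = 0.002029 hr
Wq(M/D/1) = ρ/(2(μ−λ)) = 0.001014 hr
Savings = 0.002029 − 0.001014 = 0.001014 hr

Final: 0.001014 hr


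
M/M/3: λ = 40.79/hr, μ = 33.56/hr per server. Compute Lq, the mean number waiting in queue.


a = λ/μ = 1.2154; ρ = a/3 = 0.4051
P₀ = 0.289255
Lq = P₀·a^c·ρ / (c!·(1−ρ)²) = 0.289255·1.79554·0.4051/(6·0.35385)
= 0.09911

Final: 0.09911


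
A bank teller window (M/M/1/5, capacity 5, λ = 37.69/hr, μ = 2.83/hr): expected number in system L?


ρ = 37.69/2.83 = 13.3180
L = ρ[1 − (K+1)ρ^K + Kρ^(K+1)] / [(1−ρ)(1−ρ^(K+1))]
Numerator: 13.3180·(1 − 6·418985.033258 + 5·5580051.556011) = 338095928.621655
Denominator: (-12.3180)·(-5580050.556011) = 68735181.053908
L = 338095928.621655/68735181.053908 = 4.9188

Final: 4.9188


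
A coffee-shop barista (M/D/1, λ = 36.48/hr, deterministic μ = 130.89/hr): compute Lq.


ρ = 36.48/130.89 = 0.2787
M/D/1: Lq = ρ²/(2(1−ρ)) = 0.07768/(2·0.7213) = 0.05385

Final: 0.05385


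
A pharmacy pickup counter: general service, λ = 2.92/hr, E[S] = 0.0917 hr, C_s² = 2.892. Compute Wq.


ρ = λ·E[S] = 2.92·0.0917 = 0.2678
E[S²] = E[S]²(1+C_s²) = 0.0917²·(1+2.892) = 0.032727
Wq = λ·E[S²]/(2(1−ρ)) = 2.92·0.032727/(2·0.7322) = 0.06525 hr

Final: 0.06525 hr


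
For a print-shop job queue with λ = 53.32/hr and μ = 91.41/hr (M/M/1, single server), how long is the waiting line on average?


ρ = 53.32/91.41 = 0.5833
Lq = ρ²/(1−ρ) = 0.3402/0.4167 = 0.8165

Final: 0.8165


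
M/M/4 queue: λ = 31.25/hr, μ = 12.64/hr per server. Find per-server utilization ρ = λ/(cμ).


ρ = λ/(cμ) = 31.25/(4·12.64) = 31.25/50.56 = 0.6181

Final: 0.6181


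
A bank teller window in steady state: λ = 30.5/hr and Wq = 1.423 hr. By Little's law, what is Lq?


Lq = λWq = 30.5·1.423 = 43.4015

Final: 43.4015


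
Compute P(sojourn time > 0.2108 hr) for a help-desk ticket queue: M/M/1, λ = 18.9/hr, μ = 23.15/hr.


W ~ Exponential(μ−λ) for M/M/1.
μ − λ = 23.15 − 18.9 = 4.2500
P(W > t) = e^{−(μ−λ)t} = e^{−0.8959} = 0.408240

Final: 0.408240


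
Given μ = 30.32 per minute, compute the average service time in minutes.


Mean service time = 1/μ = 1/30.32 minute = 0.03298 minute
In minutes: 0.03298 × 1 = 0.03298 min

Final: 0.03298 min


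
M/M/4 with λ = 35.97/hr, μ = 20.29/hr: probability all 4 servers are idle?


a = λ/μ = 35.97/20.29 = 1.7728; ρ = a/c = 0.4432
Σ_{k=0}^{3} a^k/k! (terms k=0..3) = 1.00000 + 1.77279 + 1.57140 + 0.92859 = 5.27278
Tail: a^4/(4!(1−ρ)) = 9.87719/(24·0.5568) = 0.73913
P₀ = 1/(5.27278 + 0.73913) = 1/6.01192 = 0.166336

Final: 0.166336


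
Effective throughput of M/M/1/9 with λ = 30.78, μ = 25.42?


ρ = 1.2109; P_K = (1−ρ)ρ^9/(1−ρ^10) = 0.204291
λ_eff = λ(1 − P_K) = 30.78·(1 − 0.204291) = 30.78·0.795709 = 24.4919 /hr

Final: 24.4919 /hr


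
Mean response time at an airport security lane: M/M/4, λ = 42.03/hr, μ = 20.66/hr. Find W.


a = 2.0344; ρ = 0.5086; P₀ = 0.125640
Lq = P₀·a^c·ρ/(c!(1−ρ)²) = 0.18885
Wq = Lq/λ = 0.18885/42.03 = 0.004493 hr
W = Wq + 1/μ = 0.004493 + 0.04840 = 0.05290 hr

Final: 0.05290 hr


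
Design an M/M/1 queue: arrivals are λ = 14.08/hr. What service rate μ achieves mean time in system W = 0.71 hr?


W = 1/(μ−λ) ⇒ μ − λ = 1/W = 1/0.71 = 1.4085
μ = λ + 1/W = 14.08 + 1.4085 = 15.4885 per hr

Final: 15.4885 /hr


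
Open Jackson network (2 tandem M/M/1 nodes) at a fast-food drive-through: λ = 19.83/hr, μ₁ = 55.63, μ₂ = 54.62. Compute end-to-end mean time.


Each node sees arrival rate λ = 19.83/hr (tandem ⇒ throughput preserved).
W₁ = 1/(μ₁−λ) = 1/(55.63−19.83) = 0.02793 hr
W₂ = 1/(μ₂−λ) = 1/(54.62−19.83) = 0.02874 hr
W_total = W₁ + W₂ = 0.02793 + 0.02874 = 0.05668 hr

Final: 0.05668 hr


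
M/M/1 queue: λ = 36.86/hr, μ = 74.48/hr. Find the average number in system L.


ρ = λ/μ = 36.86/74.48 = 0.4949
L = ρ/(1−ρ) = 0.4949/(1 − 0.4949) = 0.4949/0.5051 = 0.9798

Final: 0.9798


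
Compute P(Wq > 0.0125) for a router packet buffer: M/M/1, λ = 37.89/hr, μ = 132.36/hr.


ρ = 37.89/132.36 = 0.2863
P(Wq > t) = ρ·e^{−(μ−λ)t} = 0.2863·e^{−1.1809}
= 0.2863·0.307010 = 0.087886

Final: 0.087886


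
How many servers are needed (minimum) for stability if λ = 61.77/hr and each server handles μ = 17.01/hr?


Stability requires cμ > λ ⇔ c > λ/μ.
λ/μ = 61.77/17.01 = 3.6314
Minimum integer c = ⌊3.6314⌋ + 1 = 4
Check: 4·17.01 = 68.04 > 61.77, while 3·17.01 = 51.03 ≤ 61.77

Final: 4 servers


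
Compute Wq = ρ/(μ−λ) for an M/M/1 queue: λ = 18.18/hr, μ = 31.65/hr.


ρ = 18.18/31.65 = 0.5744
Wq = ρ/(μ−λ) = 0.5744/(31.65 − 18.18) = 0.5744/13.47 = 0.04264 hr

Final: 0.04264 hr


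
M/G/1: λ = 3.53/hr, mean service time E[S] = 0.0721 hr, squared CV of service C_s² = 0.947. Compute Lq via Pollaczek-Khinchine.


ρ = λ·E[S] = 3.53·0.0721 = 0.2545
Lq = ρ²(1+C_s²)/(2(1−ρ)) = 0.06478·(1+0.947)/(2·0.7455)
= 0.06478·1.9470/1.4910 = 0.08459

Final: 0.08459


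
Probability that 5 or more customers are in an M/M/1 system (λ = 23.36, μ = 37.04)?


ρ = 23.36/37.04 = 0.6307
P(N ≥ n) = ρ^n = 0.6307^5 = 0.099772

Final: 0.099772


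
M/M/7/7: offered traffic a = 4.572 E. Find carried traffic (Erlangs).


B(7,4.572) = 0.094392 (Erlang-B)
Carried load = a(1 − B) = 4.572·(1 − 0.094392) = 4.572·0.905608 = 4.1404 E

Final: 4.1404 Erlangs


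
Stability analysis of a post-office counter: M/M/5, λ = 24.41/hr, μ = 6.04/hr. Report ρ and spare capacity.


Total capacity cμ = 5·6.04 = 30.20/hr
ρ = λ/(cμ) = 24.41/30.20 = 0.8083
Stable ⇔ ρ < 1: YES
Spare capacity = cμ − λ = 30.20 − 24.41 = 5.79/hr

Final: ρ = 0.8083; stable; margin = 5.79/hr


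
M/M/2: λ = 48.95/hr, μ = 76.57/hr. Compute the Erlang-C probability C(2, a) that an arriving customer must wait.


a = λ/μ = 0.6393; ρ = a/2 = 0.3196
P₀ = 0.515562 (from M/M/c formula)
C(c,a) = [a^c/(c!(1−ρ))]·P₀ = [0.40868/(2·0.6804)]·0.515562
= 0.30035·0.515562 = 0.154847

Final: 0.154847


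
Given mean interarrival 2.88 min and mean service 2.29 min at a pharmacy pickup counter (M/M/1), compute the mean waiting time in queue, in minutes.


λ = 60/2.88 = 20.8333 /hr
μ = 60/2.29 = 26.2009 /hr
ρ = λ/μ = 20.8333/26.2009 = 0.7951
Wq = ρ/(μ−λ) = 0.7951/(26.2009−20.8333) = 0.14814 hr
In minutes: 0.14814·60 = 8.888 min

Final: 8.888 min


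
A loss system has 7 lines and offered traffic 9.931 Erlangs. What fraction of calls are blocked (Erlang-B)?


B(c,a) = (a^c/c!) / Σ_{k=0}^{c} a^k/k!
a^7/7! = 1890.254744
Σ terms (k=0..7): 1.00000 + 9.93100 + 49.31238 + 163.24042 + 405.28515 + 804.97736 + 1332.37169 + 1890.25474 = 4656.372728
B = 1890.254744/4656.372728 = 0.405950

Final: 0.405950


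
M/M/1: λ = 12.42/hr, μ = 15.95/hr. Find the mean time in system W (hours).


W = 1/(μ−λ) = 1/(15.95 − 12.42) = 1/3.53 = 0.2833 hr

Final: 0.2833 hr


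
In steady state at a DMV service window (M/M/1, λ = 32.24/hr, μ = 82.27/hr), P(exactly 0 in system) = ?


ρ = 32.24/82.27 = 0.3919
P_n = (1−ρ)·ρ^n = (1 − 0.3919)·0.3919^0 = 0.6081·1.000000 = 0.608120

Final: 0.608120


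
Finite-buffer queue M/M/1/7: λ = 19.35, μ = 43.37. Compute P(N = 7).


ρ = λ/μ = 19.35/43.37 = 0.4462
P_K = (1−ρ)ρ^K/(1−ρ^(K+1)) = (0.5538·0.003519)/(1 − 0.001570)
= 0.001949/0.998430 = 0.001952

Final: 0.001952


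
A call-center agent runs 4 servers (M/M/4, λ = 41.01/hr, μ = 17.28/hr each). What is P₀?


a = λ/μ = 41.01/17.28 = 2.3733; ρ = a/c = 0.5933
Σ_{k=0}^{3} a^k/k! (terms k=0..3) = 1.00000 + 2.37326 + 2.81619 + 2.22785 = 8.41731
Tail: a^4/(4!(1−ρ)) = 31.72372/(24·0.4067) = 3.25024
P₀ = 1/(8.41731 + 3.25024) = 1/11.66755 = 0.085708

Final: 0.085708


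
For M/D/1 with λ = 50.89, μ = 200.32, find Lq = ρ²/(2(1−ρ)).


ρ = 50.89/200.32 = 0.2540
M/D/1: Lq = ρ²/(2(1−ρ)) = 0.06454/(2·0.7460) = 0.04326

Final: 0.04326


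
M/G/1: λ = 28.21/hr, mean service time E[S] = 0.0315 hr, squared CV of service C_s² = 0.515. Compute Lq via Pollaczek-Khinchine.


ρ = λ·E[S] = 28.21·0.0315 = 0.8886
Lq = ρ²(1+C_s²)/(2(1−ρ)) = 0.7896·(1+0.515)/(2·0.1114)
= 0.7896·1.5150/0.2228 = 5.37011

Final: 5.37011


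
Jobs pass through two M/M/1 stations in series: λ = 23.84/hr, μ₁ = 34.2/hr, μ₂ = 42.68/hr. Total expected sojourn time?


Each node sees arrival rate λ = 23.84/hr (tandem ⇒ throughput preserved).
W₁ = 1/(μ₁−λ) = 1/(34.2−23.84) = 0.09653 hr
W₂ = 1/(μ₂−λ) = 1/(42.68−23.84) = 0.05308 hr
W_total = W₁ + W₂ = 0.09653 + 0.05308 = 0.14960 hr

Final: 0.14960 hr


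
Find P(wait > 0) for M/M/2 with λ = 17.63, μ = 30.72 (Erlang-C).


a = λ/μ = 0.5739; ρ = a/2 = 0.2869
P₀ = 0.554066 (from M/M/c formula)
C(c,a) = [a^c/(c!(1−ρ))]·P₀ = [0.32935/(2·0.7131)]·0.554066
= 0.23095·0.554066 = 0.127959

Final: 0.127959


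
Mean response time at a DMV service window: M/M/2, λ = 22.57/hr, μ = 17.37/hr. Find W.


a = 1.2994; ρ = 0.6497; P₀ = 0.212354
Lq = P₀·a^c·ρ/(c!(1−ρ)²) = 0.94902
Wq = Lq/λ = 0.94902/22.57 = 0.04205 hr
W = Wq + 1/μ = 0.04205 + 0.05757 = 0.09962 hr

Final: 0.09962 hr


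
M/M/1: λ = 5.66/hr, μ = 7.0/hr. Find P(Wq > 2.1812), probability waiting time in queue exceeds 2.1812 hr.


ρ = 5.66/7.0 = 0.8086
P(Wq > t) = ρ·e^{−(μ−λ)t} = 0.8086·e^{−2.9228}
= 0.8086·0.053782 = 0.043487

Final: 0.043487


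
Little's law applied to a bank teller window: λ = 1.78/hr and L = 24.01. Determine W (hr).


W = L/λ = 24.01/1.78 = 13.4888 hr

Final: 13.4888 hr


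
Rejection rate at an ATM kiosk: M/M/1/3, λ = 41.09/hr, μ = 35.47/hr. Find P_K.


ρ = λ/μ = 41.09/35.47 = 1.1584
P_K = (1−ρ)ρ^K/(1−ρ^(K+1)) = (-0.1584·1.554622)/(1 − 1.800942)
= -0.246320/-0.800942 = 0.307538

Final: 0.307538


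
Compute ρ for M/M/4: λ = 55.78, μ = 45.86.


ρ = λ/(cμ) = 55.78/(4·45.86) = 55.78/183.44 = 0.3041

Final: 0.3041


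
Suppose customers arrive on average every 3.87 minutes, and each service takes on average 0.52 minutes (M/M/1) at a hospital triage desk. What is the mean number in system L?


λ = 60/3.87 = 15.5039 /hr
μ = 60/0.52 = 115.3846 /hr
ρ = λ/μ = 15.5039/115.3846 = 0.1344
L = ρ/(1−ρ) = 0.1344/0.8656 = 0.1552

Final: 0.1552


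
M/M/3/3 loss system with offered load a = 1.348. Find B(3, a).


B(c,a) = (a^c/c!) / Σ_{k=0}^{c} a^k/k!
a^3/3! = 0.408243
Σ terms (k=0..3): 1.00000 + 1.34800 + 0.90855 + 0.40824 = 3.664795
B = 0.408243/3.664795 = 0.111396

Final: 0.111396


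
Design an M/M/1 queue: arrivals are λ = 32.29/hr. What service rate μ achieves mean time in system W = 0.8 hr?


W = 1/(μ−λ) ⇒ μ − λ = 1/W = 1/0.8 = 1.2500
μ = λ + 1/W = 32.29 + 1.2500 = 33.5400 per hr

Final: 33.5400 /hr


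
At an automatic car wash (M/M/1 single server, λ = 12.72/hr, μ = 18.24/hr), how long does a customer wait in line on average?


ρ = 12.72/18.24 = 0.6974
Wq = ρ/(μ−λ) = 0.6974/(18.24 − 12.72) = 0.6974/5.52 = 0.1263 hr

Final: 0.1263 hr


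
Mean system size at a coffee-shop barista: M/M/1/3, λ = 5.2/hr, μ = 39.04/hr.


ρ = 5.2/39.04 = 0.1332
L = ρ[1 − (K+1)ρ^K + Kρ^(K+1)] / [(1−ρ)(1−ρ^(K+1))]
Numerator: 0.1332·(1 − 4·0.002363 + 3·0.0003148) = 0.132063
Denominator: (0.8668)·(0.999685) = 0.866530
L = 0.132063/0.866530 = 0.1524

Final: 0.1524


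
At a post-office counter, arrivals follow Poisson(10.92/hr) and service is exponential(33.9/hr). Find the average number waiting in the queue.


ρ = 10.92/33.9 = 0.3221
Lq = ρ²/(1−ρ) = 0.1038/0.6779 = 0.1531

Final: 0.1531


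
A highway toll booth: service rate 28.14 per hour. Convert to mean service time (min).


Mean service time = 1/μ = 1/28.14 hour = 0.03554 hour
In minutes: 0.03554 × 60 = 2.1322 min

Final: 2.1322 min


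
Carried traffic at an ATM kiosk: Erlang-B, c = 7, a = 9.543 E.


B(7,9.543) = 0.388071 (Erlang-B)
Carried load = a(1 − B) = 9.543·(1 − 0.388071) = 9.543·0.611929 = 5.8396 E

Final: 5.8396 Erlangs


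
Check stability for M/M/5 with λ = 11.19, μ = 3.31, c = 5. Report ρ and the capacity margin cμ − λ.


Total capacity cμ = 5·3.31 = 16.55/hr
ρ = λ/(cμ) = 11.19/16.55 = 0.6761
Stable ⇔ ρ < 1: YES
Spare capacity = cμ − λ = 16.55 − 11.19 = 5.36/hr

Final: ρ = 0.6761; stable; margin = 5.36/hr


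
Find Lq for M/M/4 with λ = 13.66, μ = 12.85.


a = λ/μ = 1.0630; ρ = a/4 = 0.2658
P₀ = 0.344740
Lq = P₀·a^c·ρ / (c!·(1−ρ)²) = 0.344740·1.27700·0.2658/(24·0.53911)
= 0.009042

Final: 0.009042


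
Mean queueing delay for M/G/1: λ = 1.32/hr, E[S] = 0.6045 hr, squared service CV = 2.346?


ρ = λ·E[S] = 1.32·0.6045 = 0.7979
E[S²] = E[S]²(1+C_s²) = 0.6045²·(1+2.346) = 1.222696
Wq = λ·E[S²]/(2(1−ρ)) = 1.32·1.222696/(2·0.2021) = 3.99376 hr

Final: 3.99376 hr


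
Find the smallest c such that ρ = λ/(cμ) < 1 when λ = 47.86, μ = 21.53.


Stability requires cμ > λ ⇔ c > λ/μ.
λ/μ = 47.86/21.53 = 2.2229
Minimum integer c = ⌊2.2229⌋ + 1 = 3
Check: 3·21.53 = 64.59 > 47.86, while 2·21.53 = 43.06 ≤ 47.86

Final: 3 servers


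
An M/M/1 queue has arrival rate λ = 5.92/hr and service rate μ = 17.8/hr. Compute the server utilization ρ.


ρ = λ/μ = 5.92/17.8 = 0.3326

Final: 0.3326


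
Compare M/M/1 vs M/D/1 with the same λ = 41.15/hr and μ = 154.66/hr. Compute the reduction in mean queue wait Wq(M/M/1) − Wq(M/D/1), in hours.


ρ = 41.15/154.66 = 0.2661
Wq(M/M/1) = ρ/(μ−λ) = 0.2661/113.51 = 0.002344 hr
Wq(M/D/1) = ρ/(2(μ−λ)) = 0.001172 hr
Savings = 0.002344 − 0.001172 = 0.001172 hr

Final: 0.001172 hr


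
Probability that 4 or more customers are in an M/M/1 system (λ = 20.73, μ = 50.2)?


ρ = 20.73/50.2 = 0.4129
P(N ≥ n) = ρ^n = 0.4129^4 = 0.029079

Final: 0.029079


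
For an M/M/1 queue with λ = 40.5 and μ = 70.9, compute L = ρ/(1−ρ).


ρ = λ/μ = 40.5/70.9 = 0.5712
L = ρ/(1−ρ) = 0.5712/(1 − 0.5712) = 0.5712/0.4288 = 1.3322

Final: 1.3322


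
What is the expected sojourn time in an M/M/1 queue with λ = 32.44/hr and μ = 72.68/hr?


W = 1/(μ−λ) = 1/(72.68 − 32.44) = 1/40.24 = 0.02485 hr

Final: 0.02485 hr


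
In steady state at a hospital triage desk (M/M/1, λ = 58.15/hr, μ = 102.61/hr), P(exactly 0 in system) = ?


ρ = 58.15/102.61 = 0.5667
P_n = (1−ρ)·ρ^n = (1 − 0.5667)·0.5667^0 = 0.4333·1.000000 = 0.433291

Final: 0.433291


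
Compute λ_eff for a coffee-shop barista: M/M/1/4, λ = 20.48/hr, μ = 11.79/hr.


ρ = 1.7371; P_K = (1−ρ)ρ^4/(1−ρ^5) = 0.452957
λ_eff = λ(1 − P_K) = 20.48·(1 − 0.452957) = 20.48·0.547043 = 11.2034 /hr

Final: 11.2034 /hr


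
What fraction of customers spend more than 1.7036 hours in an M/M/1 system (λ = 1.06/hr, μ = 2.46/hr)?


W ~ Exponential(μ−λ) for M/M/1.
μ − λ = 2.46 − 1.06 = 1.4000
P(W > t) = e^{−(μ−λ)t} = e^{−2.3850} = 0.092085

Final: 0.092085


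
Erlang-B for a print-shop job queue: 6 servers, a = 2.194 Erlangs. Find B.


B(c,a) = (a^c/c!) / Σ_{k=0}^{c} a^k/k!
a^6/6! = 0.154913
Σ terms (k=0..6): 1.00000 + 2.19400 + 2.40682 + 1.76019 + 0.96546 + 0.42364 + 0.15491 = 8.905024
B = 0.154913/8.905024 = 0.017396

Final: 0.017396


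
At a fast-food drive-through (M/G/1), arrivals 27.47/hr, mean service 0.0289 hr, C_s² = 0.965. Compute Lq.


ρ = λ·E[S] = 27.47·0.0289 = 0.7939
Lq = ρ²(1+C_s²)/(2(1−ρ)) = 0.6303·(1+0.965)/(2·0.2061)
= 0.6303·1.9650/0.4122 = 3.00422

Final: 3.00422


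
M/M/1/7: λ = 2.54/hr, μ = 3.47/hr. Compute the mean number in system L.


ρ = 2.54/3.47 = 0.7320
L = ρ[1 − (K+1)ρ^K + Kρ^(K+1)] / [(1−ρ)(1−ρ^(K+1))]
Numerator: 0.7320·(1 − 8·0.112598 + 7·0.082420) = 0.494941
Denominator: (0.2680)·(0.917580) = 0.245922
L = 0.494941/0.245922 = 2.0126

Final: 2.0126
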